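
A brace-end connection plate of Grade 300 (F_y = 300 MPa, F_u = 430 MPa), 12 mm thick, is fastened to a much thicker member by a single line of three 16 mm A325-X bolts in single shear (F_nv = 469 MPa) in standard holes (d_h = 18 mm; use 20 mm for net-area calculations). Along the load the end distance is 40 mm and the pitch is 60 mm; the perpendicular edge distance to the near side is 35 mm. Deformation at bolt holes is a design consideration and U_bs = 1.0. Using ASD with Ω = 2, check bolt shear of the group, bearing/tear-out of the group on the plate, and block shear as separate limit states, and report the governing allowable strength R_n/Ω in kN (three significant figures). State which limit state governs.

141 kN (bolt shear governs)

Bolt shear: A_b = π·16²/4 = 201.1 mm²; R_n = 469 × 201.1 × 3 × 1 / 1000 = 282.9 kN → 282.9 / 2 = 141 kN.
Bearing: edge l_c = 31, r_n = 192 kN; interior l_c = 42, r_n = 198.1 kN; R_n = 192 + 2·198.1 = 588.2 kN → 294 kN.
Block shear: A_gv = 1920, A_nv = 1320, A_nt = 300 mm²; R_n = min(0.6F_uA_nv, 0.6F_yA_gv) + U_bs·F_u·A_nt = 469.6 kN → 235 kN.
Bolt shear governs: 141 kN.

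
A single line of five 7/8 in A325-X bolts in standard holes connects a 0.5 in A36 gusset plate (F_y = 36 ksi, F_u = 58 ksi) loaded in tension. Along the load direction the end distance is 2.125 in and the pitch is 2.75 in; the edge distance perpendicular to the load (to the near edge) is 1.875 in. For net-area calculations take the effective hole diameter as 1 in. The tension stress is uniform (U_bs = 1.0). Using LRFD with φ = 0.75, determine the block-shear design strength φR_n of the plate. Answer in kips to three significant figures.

Shear plane L_v = 2.125 + 4·2.75 = 13.12 in; A_gv = 13.12 × 0.5 = 6.562 in².
A_nv = (13.12 − 4.5·1) × 0.5 = 4.312 in².
A_nt = (1.875 − 0.5·1) × 0.5 = 0.6875 in².
0.6 F_u A_nv = 150.1 kips; 0.6 F_y A_gv = 141.8 kips → shear yielding governs the shear term.
R_n = 141.8 + 1.0 × 58 × 0.6875 = 181.6 kips.
Design strength φR_n = 0.75 × 181.6 = 136 kips.

136 kips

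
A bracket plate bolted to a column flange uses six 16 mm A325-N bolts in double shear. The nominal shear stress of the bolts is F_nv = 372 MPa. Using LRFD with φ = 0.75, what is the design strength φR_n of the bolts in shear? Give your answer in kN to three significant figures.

673 kN

A_b = π × 16² / 4 = 201.1 mm².
R_n = F_nv · A_b · n · n_s = 372 × 201.1 × 6 × 2 / 1000 = 897.5 kN.
Design strength φR_n = 0.75 × 897.5 = 673 kN.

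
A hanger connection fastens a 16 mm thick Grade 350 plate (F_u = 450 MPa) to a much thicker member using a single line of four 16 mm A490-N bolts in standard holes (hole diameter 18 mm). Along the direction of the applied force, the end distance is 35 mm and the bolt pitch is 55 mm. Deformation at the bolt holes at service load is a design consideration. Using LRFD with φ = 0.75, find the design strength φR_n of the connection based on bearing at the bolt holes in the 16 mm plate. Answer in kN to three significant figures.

791 kN

Per bolt r_n = 1.2 l_c t F_u ≤ 2.4 d t F_u; upper limit = 2.4 × 16 × 16 × 450 / 1000 = 276.5 kN.
Edge bolt: l_c = 35 − 18/2 = 26 mm → 1.2 × 26 × 16 × 450 / 1000 = 224.6 → r_n = 224.6 kN.
Interior bolts: l_c = 55 − 18 = 37 mm → 1.2 × 37 × 16 × 450 / 1000 = 319.7 → r_n = 276.5 kN.
R_n = 1 × 224.6 + 3 × 276.5 = 1054 kN.
Design strength φR_n = 0.75 × 1054 = 791 kN.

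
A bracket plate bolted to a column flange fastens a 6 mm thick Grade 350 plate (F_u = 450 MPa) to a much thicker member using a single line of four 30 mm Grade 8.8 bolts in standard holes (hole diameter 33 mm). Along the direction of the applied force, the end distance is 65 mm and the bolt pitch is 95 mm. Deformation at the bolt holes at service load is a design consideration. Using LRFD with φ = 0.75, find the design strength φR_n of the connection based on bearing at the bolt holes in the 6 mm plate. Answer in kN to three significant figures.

555 kN

Per bolt r_n = 1.2 l_c t F_u ≤ 2.4 d t F_u; upper limit = 2.4 × 30 × 6 × 450 / 1000 = 194.4 kN.
Edge bolt: l_c = 65 − 33/2 = 48.5 mm → 1.2 × 48.5 × 6 × 450 / 1000 = 157.1 → r_n = 157.1 kN.
Interior bolts: l_c = 95 − 33 = 62 mm → 1.2 × 62 × 6 × 450 / 1000 = 200.9 → r_n = 194.4 kN.
R_n = 1 × 157.1 + 3 × 194.4 = 740.3 kN.
Design strength φR_n = 0.75 × 740.3 = 555 kN.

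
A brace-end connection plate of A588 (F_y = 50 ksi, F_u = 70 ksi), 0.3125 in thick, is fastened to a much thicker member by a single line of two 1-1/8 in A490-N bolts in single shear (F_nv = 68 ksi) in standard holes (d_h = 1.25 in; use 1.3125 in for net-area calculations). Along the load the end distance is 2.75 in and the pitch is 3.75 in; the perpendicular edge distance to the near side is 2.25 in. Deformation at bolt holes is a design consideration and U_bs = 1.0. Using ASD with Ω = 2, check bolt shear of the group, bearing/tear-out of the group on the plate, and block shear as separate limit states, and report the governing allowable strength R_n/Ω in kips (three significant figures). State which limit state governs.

Bolt shear: A_b = π·1.125²/4 = 0.994 in²; R_n = 68 × 0.994 × 2 × 1 = 135.2 kips → 135.2 / 2 = 67.6 kips.
Bearing: edge l_c = 2.125, r_n = 55.78 kips; interior l_c = 2.5, r_n = 59.06 kips; R_n = 55.78 + 1·59.06 = 114.8 kips → 57.4 kips.
Block shear: A_gv = 2.031, A_nv = 1.416, A_nt = 0.498 in²; R_n = min(0.6F_uA_nv, 0.6F_yA_gv) + U_bs·F_u·A_nt = 94.34 kips → 47.2 kips.
Block shear governs: 47.2 kips.

47.2 kips (block shear governs)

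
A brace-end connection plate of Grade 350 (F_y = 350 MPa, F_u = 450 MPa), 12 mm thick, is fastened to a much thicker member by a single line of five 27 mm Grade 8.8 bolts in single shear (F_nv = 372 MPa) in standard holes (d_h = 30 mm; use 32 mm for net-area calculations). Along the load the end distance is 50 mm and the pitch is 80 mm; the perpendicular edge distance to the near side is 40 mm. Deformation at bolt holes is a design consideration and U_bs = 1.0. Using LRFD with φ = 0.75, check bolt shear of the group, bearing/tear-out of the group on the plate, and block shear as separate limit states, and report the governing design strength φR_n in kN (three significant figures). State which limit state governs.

Bolt shear: A_b = π·27²/4 = 572.6 mm²; R_n = 372 × 572.6 × 5 × 1 / 1000 = 1065 kN → 0.75 × 1065 = 799 kN.
Bearing: edge l_c = 35, r_n = 226.8 kN; interior l_c = 50, r_n = 324 kN; R_n = 226.8 + 4·324 = 1523 kN → 1140 kN.
Block shear: A_gv = 4440, A_nv = 2712, A_nt = 288 mm²; R_n = min(0.6F_uA_nv, 0.6F_yA_gv) + U_bs·F_u·A_nt = 861.8 kN → 646 kN.
Block shear governs: 646 kN.

646 kN (block shear governs)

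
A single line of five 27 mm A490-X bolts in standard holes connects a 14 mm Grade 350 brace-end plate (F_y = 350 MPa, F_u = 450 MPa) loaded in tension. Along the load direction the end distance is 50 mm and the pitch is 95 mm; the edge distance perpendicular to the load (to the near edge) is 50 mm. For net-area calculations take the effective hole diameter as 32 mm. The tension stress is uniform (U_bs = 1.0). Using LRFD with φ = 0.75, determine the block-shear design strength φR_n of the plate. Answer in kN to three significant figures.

971 kN

Shear plane L_v = 50 + 4·95 = 430 mm; A_gv = 430 × 14 = 6020 mm².
A_nv = (430 − 4.5·32) × 14 = 4004 mm².
A_nt = (50 − 0.5·32) × 14 = 476 mm².
0.6 F_u A_nv = 1081 kN; 0.6 F_y A_gv = 1264 kN → shear rupture governs the shear term.
R_n = 1081 + 1.0 × 450 × 476 / 1000 = 1295 kN.
Design strength φR_n = 0.75 × 1295 = 971 kN.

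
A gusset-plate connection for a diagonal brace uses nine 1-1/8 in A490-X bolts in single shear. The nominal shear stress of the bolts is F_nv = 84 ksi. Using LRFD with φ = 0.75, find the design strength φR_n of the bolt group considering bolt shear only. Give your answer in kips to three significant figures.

564 kips

A_b = π × 1.125² / 4 = 0.994 in².
R_n = F_nv · A_b · n · n_s = 84 × 0.994 × 9 × 1 = 751.5 kips.
Design strength φR_n = 0.75 × 751.5 = 564 kips.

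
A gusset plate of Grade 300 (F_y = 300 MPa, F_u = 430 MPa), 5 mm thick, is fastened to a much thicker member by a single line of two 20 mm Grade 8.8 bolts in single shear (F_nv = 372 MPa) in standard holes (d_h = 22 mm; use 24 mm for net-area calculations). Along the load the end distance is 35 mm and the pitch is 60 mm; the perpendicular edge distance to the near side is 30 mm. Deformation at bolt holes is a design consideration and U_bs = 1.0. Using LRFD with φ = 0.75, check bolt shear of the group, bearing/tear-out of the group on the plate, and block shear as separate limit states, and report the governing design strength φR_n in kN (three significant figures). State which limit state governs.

Bolt shear: A_b = π·20²/4 = 314.2 mm²; R_n = 372 × 314.2 × 2 × 1 / 1000 = 233.7 kN → 0.75 × 233.7 = 175 kN.
Bearing: edge l_c = 24, r_n = 61.92 kN; interior l_c = 38, r_n = 98.04 kN; R_n = 61.92 + 1·98.04 = 160 kN → 120 kN.
Block shear: A_gv = 475, A_nv = 295, A_nt = 90 mm²; R_n = min(0.6F_uA_nv, 0.6F_yA_gv) + U_bs·F_u·A_nt = 114.8 kN → 86.1 kN.
Block shear governs: 86.1 kN.

86.1 kN (block shear governs)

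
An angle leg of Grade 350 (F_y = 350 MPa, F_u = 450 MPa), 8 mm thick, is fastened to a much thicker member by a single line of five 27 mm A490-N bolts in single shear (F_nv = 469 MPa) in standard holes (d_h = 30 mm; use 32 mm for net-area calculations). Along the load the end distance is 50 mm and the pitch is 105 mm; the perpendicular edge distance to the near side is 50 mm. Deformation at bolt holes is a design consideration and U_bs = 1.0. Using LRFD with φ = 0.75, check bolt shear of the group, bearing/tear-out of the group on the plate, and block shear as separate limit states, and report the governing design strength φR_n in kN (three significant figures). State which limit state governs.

620 kN (block shear governs)

Bolt shear: A_b = π·27²/4 = 572.6 mm²; R_n = 469 × 572.6 × 5 × 1 / 1000 = 1343 kN → 0.75 × 1343 = 1010 kN.
Bearing: edge l_c = 35, r_n = 151.2 kN; interior l_c = 75, r_n = 233.3 kN; R_n = 151.2 + 4·233.3 = 1084 kN → 813 kN.
Block shear: A_gv = 3760, A_nv = 2608, A_nt = 272 mm²; R_n = min(0.6F_uA_nv, 0.6F_yA_gv) + U_bs·F_u·A_nt = 826.6 kN → 620 kN.
Block shear governs: 620 kN.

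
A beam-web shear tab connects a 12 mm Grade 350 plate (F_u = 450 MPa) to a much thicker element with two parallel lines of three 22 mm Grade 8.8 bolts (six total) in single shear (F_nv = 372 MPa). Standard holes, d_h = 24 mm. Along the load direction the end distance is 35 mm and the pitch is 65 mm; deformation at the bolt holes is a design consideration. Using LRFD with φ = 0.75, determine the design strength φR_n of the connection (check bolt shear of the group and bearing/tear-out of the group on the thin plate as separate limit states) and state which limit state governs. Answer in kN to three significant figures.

636 kN (bolt shear governs)

Bolt shear: A_b = π·22²/4 = 380.1 mm²; R_n = 372 × 380.1 × 6 × 1 / 1000 = 848.5 kN → 0.75 × 848.5 = 636 kN.
Bearing (1.2 l_c t F_u ≤ 2.4 d t F_u): upper limit = 2.4·22·12·450 / 1000 = 285.1 kN.
  Edge l_c = 35 − 24/2 = 23 → r_n = 149 kN; interior l_c = 65 − 24 = 41 → r_n = 265.7 kN.
  R_n,bearing = 2·149 + 4·265.7 = 1361 kN → 0.75 × 1361 = 1020 kN.
Bolt shear governs: 636 kN.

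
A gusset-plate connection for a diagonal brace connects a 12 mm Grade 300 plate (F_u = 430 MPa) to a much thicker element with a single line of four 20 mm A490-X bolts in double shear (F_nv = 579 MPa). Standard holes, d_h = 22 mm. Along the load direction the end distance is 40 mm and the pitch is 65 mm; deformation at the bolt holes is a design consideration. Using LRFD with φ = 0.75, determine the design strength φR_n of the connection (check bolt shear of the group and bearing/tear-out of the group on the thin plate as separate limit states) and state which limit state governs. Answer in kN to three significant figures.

692 kN (bearing governs)

Bolt shear: A_b = π·20²/4 = 314.2 mm²; R_n = 579 × 314.2 × 4 × 2 / 1000 = 1455 kN → 0.75 × 1455 = 1090 kN.
Bearing (1.2 l_c t F_u ≤ 2.4 d t F_u): upper limit = 2.4·20·12·430 / 1000 = 247.7 kN.
  Edge l_c = 40 − 22/2 = 29 → r_n = 179.6 kN; interior l_c = 65 − 22 = 43 → r_n = 247.7 kN.
  R_n,bearing = 1·179.6 + 3·247.7 = 922.6 kN → 0.75 × 922.6 = 692 kN.
Bearing governs: 692 kN.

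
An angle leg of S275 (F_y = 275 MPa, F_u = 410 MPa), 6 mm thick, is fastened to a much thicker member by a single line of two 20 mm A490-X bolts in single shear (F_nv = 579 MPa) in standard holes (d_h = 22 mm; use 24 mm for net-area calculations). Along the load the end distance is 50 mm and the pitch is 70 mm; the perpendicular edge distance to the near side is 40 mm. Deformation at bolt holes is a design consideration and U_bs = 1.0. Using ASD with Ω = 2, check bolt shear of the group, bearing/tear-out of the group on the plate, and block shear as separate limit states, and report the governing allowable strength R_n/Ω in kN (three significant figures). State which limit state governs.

Bolt shear: A_b = π·20²/4 = 314.2 mm²; R_n = 579 × 314.2 × 2 × 1 / 1000 = 363.8 kN → 363.8 / 2 = 182 kN.
Bearing: edge l_c = 39, r_n = 115.1 kN; interior l_c = 48, r_n = 118.1 kN; R_n = 115.1 + 1·118.1 = 233.2 kN → 117 kN.
Block shear: A_gv = 720, A_nv = 504, A_nt = 168 mm²; R_n = min(0.6F_uA_nv, 0.6F_yA_gv) + U_bs·F_u·A_nt = 187.7 kN → 93.8 kN.
Block shear governs: 93.8 kN.

93.8 kN (block shear governs)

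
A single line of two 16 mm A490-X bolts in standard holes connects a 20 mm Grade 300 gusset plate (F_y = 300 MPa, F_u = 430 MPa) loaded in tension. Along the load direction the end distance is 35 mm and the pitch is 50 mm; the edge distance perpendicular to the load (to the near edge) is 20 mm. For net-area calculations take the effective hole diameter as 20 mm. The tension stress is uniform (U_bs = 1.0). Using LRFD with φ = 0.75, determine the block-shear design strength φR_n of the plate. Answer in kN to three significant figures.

277 kN

Shear plane L_v = 35 + 1·50 = 85 mm; A_gv = 85 × 20 = 1700 mm².
A_nv = (85 − 1.5·20) × 20 = 1100 mm².
A_nt = (20 − 0.5·20) × 20 = 200 mm².
0.6 F_u A_nv = 283.8 kN; 0.6 F_y A_gv = 306 kN → shear rupture governs the shear term.
R_n = 283.8 + 1.0 × 430 × 200 / 1000 = 369.8 kN.
Design strength φR_n = 0.75 × 369.8 = 277 kN.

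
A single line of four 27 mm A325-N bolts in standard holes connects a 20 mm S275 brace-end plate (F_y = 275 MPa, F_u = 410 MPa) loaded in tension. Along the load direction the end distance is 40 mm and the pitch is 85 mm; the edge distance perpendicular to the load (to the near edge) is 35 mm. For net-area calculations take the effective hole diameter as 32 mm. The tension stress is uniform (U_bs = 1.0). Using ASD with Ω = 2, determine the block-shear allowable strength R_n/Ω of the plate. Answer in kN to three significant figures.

Shear plane L_v = 40 + 3·85 = 295 mm; A_gv = 295 × 20 = 5900 mm².
A_nv = (295 − 3.5·32) × 20 = 3660 mm².
A_nt = (35 − 0.5·32) × 20 = 380 mm².
0.6 F_u A_nv = 900.4 kN; 0.6 F_y A_gv = 973.5 kN → shear rupture governs the shear term.
R_n = 900.4 + 1.0 × 410 × 380 / 1000 = 1056 kN.
Allowable strength R_n/Ω = 1056 / 2 = 528 kN.

528 kN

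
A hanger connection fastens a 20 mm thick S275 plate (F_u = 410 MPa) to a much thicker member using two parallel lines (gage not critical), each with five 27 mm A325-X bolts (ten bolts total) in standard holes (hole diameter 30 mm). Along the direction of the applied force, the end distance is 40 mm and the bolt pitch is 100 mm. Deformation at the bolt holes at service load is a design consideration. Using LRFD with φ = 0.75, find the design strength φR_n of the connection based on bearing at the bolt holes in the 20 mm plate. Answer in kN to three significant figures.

3560 kN

Per bolt r_n = 1.2 l_c t F_u ≤ 2.4 d t F_u; upper limit = 2.4 × 27 × 20 × 410 / 1000 = 531.4 kN.
Edge bolt: l_c = 40 − 30/2 = 25 mm → 1.2 × 25 × 20 × 410 / 1000 = 246 → r_n = 246 kN.
Interior bolts: l_c = 100 − 30 = 70 mm → 1.2 × 70 × 20 × 410 / 1000 = 688.8 → r_n = 531.4 kN.
R_n = 2 × 246 + 8 × 531.4 = 4743 kN.
Design strength φR_n = 0.75 × 4743 = 3560 kN.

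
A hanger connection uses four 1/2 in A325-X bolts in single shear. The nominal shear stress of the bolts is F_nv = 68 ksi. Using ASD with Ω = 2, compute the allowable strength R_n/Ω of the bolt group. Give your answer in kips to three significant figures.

26.7 kips

A_b = π × 0.5² / 4 = 0.1963 in².
R_n = F_nv · A_b · n · n_s = 68 × 0.1963 × 4 × 1 = 53.41 kips.
Allowable strength R_n/Ω = 53.41 / 2 = 26.7 kips.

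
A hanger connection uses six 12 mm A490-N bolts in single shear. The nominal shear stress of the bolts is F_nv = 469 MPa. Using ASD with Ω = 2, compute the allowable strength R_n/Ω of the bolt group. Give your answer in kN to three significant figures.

159 kN

A_b = π × 12² / 4 = 113.1 mm².
R_n = F_nv · A_b · n · n_s = 469 × 113.1 × 6 × 1 / 1000 = 318.3 kN.
Allowable strength R_n/Ω = 318.3 / 2 = 159 kN.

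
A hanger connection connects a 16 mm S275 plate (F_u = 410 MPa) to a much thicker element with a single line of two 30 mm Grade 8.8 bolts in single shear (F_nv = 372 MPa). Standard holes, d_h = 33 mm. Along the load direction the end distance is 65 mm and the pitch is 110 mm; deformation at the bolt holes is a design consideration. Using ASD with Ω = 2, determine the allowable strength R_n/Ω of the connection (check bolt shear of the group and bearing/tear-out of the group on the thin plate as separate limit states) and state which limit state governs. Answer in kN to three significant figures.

Bolt shear: A_b = π·30²/4 = 706.9 mm²; R_n = 372 × 706.9 × 2 × 1 / 1000 = 525.9 kN → 525.9 / 2 = 263 kN.
Bearing (1.2 l_c t F_u ≤ 2.4 d t F_u): upper limit = 2.4·30·16·410 / 1000 = 472.3 kN.
  Edge l_c = 65 − 33/2 = 48.5 → r_n = 381.8 kN; interior l_c = 110 − 33 = 77 → r_n = 472.3 kN.
  R_n,bearing = 1·381.8 + 1·472.3 = 854.1 kN → 854.1 / 2 = 427 kN.
Bolt shear governs: 263 kN.

263 kN (bolt shear governs)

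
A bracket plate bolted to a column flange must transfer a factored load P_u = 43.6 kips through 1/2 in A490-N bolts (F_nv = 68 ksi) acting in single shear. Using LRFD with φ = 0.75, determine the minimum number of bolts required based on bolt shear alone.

A_b = π·0.5²/4 = 0.1963 in².
Per-bolt design strength φR_n = 0.75 × 68 × 0.1963 × 1 = 10.01 kips.
n ≥ 43.6 / 10.01 = 4.354 → use 5 bolts.

5 bolts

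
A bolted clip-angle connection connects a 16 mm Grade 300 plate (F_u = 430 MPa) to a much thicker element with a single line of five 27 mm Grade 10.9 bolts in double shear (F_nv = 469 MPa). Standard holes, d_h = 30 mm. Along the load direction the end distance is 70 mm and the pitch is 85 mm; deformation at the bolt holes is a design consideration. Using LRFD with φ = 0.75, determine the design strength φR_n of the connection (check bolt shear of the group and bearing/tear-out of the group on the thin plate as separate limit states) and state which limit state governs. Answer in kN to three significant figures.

Bolt shear: A_b = π·27²/4 = 572.6 mm²; R_n = 469 × 572.6 × 5 × 2 / 1000 = 2685 kN → 0.75 × 2685 = 2010 kN.
Bearing (1.2 l_c t F_u ≤ 2.4 d t F_u): upper limit = 2.4·27·16·430 / 1000 = 445.8 kN.
  Edge l_c = 70 − 30/2 = 55 → r_n = 445.8 kN; interior l_c = 85 − 30 = 55 → r_n = 445.8 kN.
  R_n,bearing = 1·445.8 + 4·445.8 = 2229 kN → 0.75 × 2229 = 1670 kN.
Bearing governs: 1670 kN.

1670 kN (bearing governs)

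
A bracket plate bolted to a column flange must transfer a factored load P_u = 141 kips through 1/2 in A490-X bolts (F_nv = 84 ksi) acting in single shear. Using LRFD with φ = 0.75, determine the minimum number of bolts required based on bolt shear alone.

12 bolts

A_b = π·0.5²/4 = 0.1963 in².
Per-bolt design strength φR_n = 0.75 × 84 × 0.1963 × 1 = 12.37 kips.
n ≥ 141 / 12.37 = 11.4 → use 12 bolts.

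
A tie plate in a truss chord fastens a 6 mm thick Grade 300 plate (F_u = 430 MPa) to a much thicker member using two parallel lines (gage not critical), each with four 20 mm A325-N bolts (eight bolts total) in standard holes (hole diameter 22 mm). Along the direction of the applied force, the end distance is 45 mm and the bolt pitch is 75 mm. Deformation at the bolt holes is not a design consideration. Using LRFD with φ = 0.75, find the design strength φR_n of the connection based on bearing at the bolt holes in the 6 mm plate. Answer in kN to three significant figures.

Per bolt r_n = 1.5 l_c t F_u ≤ 3.0 d t F_u; upper limit = 3.0 × 20 × 6 × 430 / 1000 = 154.8 kN.
Edge bolt: l_c = 45 − 22/2 = 34 mm → 1.5 × 34 × 6 × 430 / 1000 = 131.6 → r_n = 131.6 kN.
Interior bolts: l_c = 75 − 22 = 53 mm → 1.5 × 53 × 6 × 430 / 1000 = 205.1 → r_n = 154.8 kN.
R_n = 2 × 131.6 + 6 × 154.8 = 1192 kN.
Design strength φR_n = 0.75 × 1192 = 894 kN.

894 kN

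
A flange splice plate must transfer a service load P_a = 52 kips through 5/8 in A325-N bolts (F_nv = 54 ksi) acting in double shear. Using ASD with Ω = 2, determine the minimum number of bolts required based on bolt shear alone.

A_b = π·0.625²/4 = 0.3068 in².
Per-bolt allowable strength R_n/Ω = 54 × 0.3068 × 2 / 2 = 16.57 kips.
n ≥ 52 / 16.57 = 3.139 → use 4 bolts.

4 bolts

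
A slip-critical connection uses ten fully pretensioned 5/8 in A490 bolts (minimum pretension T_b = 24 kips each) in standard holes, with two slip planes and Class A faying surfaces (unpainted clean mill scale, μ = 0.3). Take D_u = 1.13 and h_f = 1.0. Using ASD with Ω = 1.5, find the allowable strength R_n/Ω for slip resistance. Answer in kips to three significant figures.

R_n = μ · D_u · h_f · T_b · n_s · n_b = 0.3 × 1.13 × 1.0 × 24 × 2 × 10 = 162.7 kips.
Allowable strength R_n/Ω = 162.7 / 1.5 = 108 kips.

108 kips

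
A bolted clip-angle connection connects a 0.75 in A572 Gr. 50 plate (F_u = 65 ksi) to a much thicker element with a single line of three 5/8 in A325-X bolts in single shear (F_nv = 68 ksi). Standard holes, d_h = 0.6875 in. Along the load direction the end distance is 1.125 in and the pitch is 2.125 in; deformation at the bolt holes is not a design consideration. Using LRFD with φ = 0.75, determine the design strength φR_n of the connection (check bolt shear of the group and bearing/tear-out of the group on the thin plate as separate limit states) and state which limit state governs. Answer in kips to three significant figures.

Bolt shear: A_b = π·0.625²/4 = 0.3068 in²; R_n = 68 × 0.3068 × 3 × 1 = 62.59 kips → 0.75 × 62.59 = 46.9 kips.
Bearing (1.5 l_c t F_u ≤ 3.0 d t F_u): upper limit = 3.0·0.625·0.75·65 = 91.41 kips.
  Edge l_c = 1.125 − 0.6875/2 = 0.7812 → r_n = 57.13 kips; interior l_c = 2.125 − 0.6875 = 1.438 → r_n = 91.41 kips.
  R_n,bearing = 1·57.13 + 2·91.41 = 239.9 kips → 0.75 × 239.9 = 180 kips.
Bolt shear governs: 46.9 kips.

46.9 kips (bolt shear governs)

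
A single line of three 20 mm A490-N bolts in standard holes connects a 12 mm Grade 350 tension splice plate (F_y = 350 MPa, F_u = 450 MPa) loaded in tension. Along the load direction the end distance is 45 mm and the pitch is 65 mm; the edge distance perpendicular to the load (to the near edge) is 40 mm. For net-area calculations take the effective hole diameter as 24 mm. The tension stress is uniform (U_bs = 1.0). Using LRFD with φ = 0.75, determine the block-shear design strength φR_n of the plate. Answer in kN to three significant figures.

393 kN

Shear plane L_v = 45 + 2·65 = 175 mm; A_gv = 175 × 12 = 2100 mm².
A_nv = (175 − 2.5·24) × 12 = 1380 mm².
A_nt = (40 − 0.5·24) × 12 = 336 mm².
0.6 F_u A_nv = 372.6 kN; 0.6 F_y A_gv = 441 kN → shear rupture governs the shear term.
R_n = 372.6 + 1.0 × 450 × 336 / 1000 = 523.8 kN.
Design strength φR_n = 0.75 × 523.8 = 393 kN.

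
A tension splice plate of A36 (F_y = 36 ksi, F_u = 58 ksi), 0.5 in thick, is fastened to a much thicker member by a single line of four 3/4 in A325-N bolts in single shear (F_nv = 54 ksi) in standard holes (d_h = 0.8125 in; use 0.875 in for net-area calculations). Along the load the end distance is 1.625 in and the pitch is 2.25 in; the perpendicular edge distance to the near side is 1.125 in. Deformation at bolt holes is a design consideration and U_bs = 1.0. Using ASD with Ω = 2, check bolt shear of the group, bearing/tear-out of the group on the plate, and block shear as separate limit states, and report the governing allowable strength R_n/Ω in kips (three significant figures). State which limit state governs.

47.7 kips (bolt shear governs)

Bolt shear: A_b = π·0.75²/4 = 0.4418 in²; R_n = 54 × 0.4418 × 4 × 1 = 95.43 kips → 95.43 / 2 = 47.7 kips.
Bearing: edge l_c = 1.219, r_n = 42.41 kips; interior l_c = 1.438, r_n = 50.02 kips; R_n = 42.41 + 3·50.02 = 192.5 kips → 96.2 kips.
Block shear: A_gv = 4.188, A_nv = 2.656, A_nt = 0.3438 in²; R_n = min(0.6F_uA_nv, 0.6F_yA_gv) + U_bs·F_u·A_nt = 110.4 kips → 55.2 kips.
Bolt shear governs: 47.7 kips.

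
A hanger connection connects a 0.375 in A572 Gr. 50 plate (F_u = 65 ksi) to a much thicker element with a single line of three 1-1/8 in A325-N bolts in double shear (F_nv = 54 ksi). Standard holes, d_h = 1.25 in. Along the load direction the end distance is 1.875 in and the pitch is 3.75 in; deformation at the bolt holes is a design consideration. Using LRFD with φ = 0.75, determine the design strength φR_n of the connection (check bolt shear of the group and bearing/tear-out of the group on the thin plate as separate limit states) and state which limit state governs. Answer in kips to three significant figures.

126 kips (bearing governs)

Bolt shear: A_b = π·1.125²/4 = 0.994 in²; R_n = 54 × 0.994 × 3 × 2 = 322.1 kips → 0.75 × 322.1 = 242 kips.
Bearing (1.2 l_c t F_u ≤ 2.4 d t F_u): upper limit = 2.4·1.125·0.375·65 = 65.81 kips.
  Edge l_c = 1.875 − 1.25/2 = 1.25 → r_n = 36.56 kips; interior l_c = 3.75 − 1.25 = 2.5 → r_n = 65.81 kips.
  R_n,bearing = 1·36.56 + 2·65.81 = 168.2 kips → 0.75 × 168.2 = 126 kips.
Bearing governs: 126 kips.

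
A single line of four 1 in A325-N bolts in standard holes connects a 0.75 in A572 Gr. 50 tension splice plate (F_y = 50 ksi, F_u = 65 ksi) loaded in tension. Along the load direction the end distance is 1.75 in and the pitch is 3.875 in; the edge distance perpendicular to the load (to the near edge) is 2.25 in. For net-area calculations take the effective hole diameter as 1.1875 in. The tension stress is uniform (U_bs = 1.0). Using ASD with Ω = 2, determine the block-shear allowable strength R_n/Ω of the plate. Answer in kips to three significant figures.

175 kips

Shear plane L_v = 1.75 + 3·3.875 = 13.38 in; A_gv = 13.38 × 0.75 = 10.03 in².
A_nv = (13.38 − 3.5·1.1875) × 0.75 = 6.914 in².
A_nt = (2.25 − 0.5·1.1875) × 0.75 = 1.242 in².
0.6 F_u A_nv = 269.6 kips; 0.6 F_y A_gv = 300.9 kips → shear rupture governs the shear term.
R_n = 269.6 + 1.0 × 65 × 1.242 = 350.4 kips.
Allowable strength R_n/Ω = 350.4 / 2 = 175 kips.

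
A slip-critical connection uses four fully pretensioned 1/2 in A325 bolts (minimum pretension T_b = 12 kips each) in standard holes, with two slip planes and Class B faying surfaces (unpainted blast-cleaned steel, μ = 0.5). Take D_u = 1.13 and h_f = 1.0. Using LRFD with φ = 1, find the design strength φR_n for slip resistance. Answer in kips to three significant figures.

54.2 kips

R_n = μ · D_u · h_f · T_b · n_s · n_b = 0.5 × 1.13 × 1.0 × 12 × 2 × 4 = 54.24 kips.
Design strength φR_n = 1 × 54.24 = 54.2 kips.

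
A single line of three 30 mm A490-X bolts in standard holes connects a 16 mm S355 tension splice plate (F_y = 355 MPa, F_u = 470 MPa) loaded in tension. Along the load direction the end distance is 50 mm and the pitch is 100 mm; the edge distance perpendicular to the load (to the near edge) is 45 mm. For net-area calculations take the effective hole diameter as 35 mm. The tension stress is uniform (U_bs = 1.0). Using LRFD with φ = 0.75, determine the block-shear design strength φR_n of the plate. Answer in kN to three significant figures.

Shear plane L_v = 50 + 2·100 = 250 mm; A_gv = 250 × 16 = 4000 mm².
A_nv = (250 − 2.5·35) × 16 = 2600 mm².
A_nt = (45 − 0.5·35) × 16 = 440 mm².
0.6 F_u A_nv = 733.2 kN; 0.6 F_y A_gv = 852 kN → shear rupture governs the shear term.
R_n = 733.2 + 1.0 × 470 × 440 / 1000 = 940 kN.
Design strength φR_n = 0.75 × 940 = 705 kN.

705 kN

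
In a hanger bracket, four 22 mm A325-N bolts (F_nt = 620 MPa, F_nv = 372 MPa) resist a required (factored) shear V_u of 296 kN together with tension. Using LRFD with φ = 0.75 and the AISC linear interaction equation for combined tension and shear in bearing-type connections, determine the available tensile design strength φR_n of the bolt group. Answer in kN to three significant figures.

A_b = π·22²/4 = 380.1 mm²; f_rv = 296 × 1000 / (4 × 380.1) = 194.7 MPa.
F'_nt = 1.3 F_nt − (F_nt / φF_nv) f_rv = 1.3·620 − (620/(0.75·372))·194.7 = 373.4 MPa, capped at F_nt → F'_nt = 373.4 MPa.
R_n = F'_nt · A_b · n = 373.4 × 380.1 × 4 / 1000 = 567.8 kN.
Design strength φR_n = 0.75 × 567.8 = 426 kN.

426 kN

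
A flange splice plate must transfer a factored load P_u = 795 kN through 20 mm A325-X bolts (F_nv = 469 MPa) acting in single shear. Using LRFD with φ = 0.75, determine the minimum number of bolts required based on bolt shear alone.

8 bolts

A_b = π·20²/4 = 314.2 mm².
Per-bolt design strength φR_n = 0.75 × 469 × 314.2 × 1 / 1000 = 110.5 kN.
n ≥ 795 / 110.5 = 7.194 → use 8 bolts.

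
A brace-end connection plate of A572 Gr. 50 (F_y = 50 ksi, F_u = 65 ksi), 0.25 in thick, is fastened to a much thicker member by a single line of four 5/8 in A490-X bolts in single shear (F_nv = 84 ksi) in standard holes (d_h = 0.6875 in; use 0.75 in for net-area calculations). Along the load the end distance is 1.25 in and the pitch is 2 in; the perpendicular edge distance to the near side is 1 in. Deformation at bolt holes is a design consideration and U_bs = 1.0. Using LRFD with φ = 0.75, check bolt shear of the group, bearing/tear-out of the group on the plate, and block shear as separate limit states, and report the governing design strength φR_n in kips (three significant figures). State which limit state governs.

Bolt shear: A_b = π·0.625²/4 = 0.3068 in²; R_n = 84 × 0.3068 × 4 × 1 = 103.1 kips → 0.75 × 103.1 = 77.3 kips.
Bearing: edge l_c = 0.9062, r_n = 17.67 kips; interior l_c = 1.312, r_n = 24.38 kips; R_n = 17.67 + 3·24.38 = 90.8 kips → 68.1 kips.
Block shear: A_gv = 1.812, A_nv = 1.156, A_nt = 0.1562 in²; R_n = min(0.6F_uA_nv, 0.6F_yA_gv) + U_bs·F_u·A_nt = 55.25 kips → 41.4 kips.
Block shear governs: 41.4 kips.

41.4 kips (block shear governs)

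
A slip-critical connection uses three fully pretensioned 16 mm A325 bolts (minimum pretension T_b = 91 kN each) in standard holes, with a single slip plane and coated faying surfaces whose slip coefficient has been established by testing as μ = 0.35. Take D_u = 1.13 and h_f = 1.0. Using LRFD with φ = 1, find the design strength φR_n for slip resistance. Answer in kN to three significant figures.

R_n = μ · D_u · h_f · T_b · n_s · n_b = 0.35 × 1.13 × 1.0 × 91 × 1 × 3 = 108 kN.
Design strength φR_n = 1 × 108 = 108 kN.

108 kN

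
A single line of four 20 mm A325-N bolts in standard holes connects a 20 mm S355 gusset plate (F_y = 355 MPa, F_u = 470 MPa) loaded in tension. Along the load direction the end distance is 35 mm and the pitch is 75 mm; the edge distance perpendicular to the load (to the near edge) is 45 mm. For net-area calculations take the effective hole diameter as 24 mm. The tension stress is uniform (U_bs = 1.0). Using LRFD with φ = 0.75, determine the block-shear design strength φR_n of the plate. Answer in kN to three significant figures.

977 kN

Shear plane L_v = 35 + 3·75 = 260 mm; A_gv = 260 × 20 = 5200 mm².
A_nv = (260 − 3.5·24) × 20 = 3520 mm².
A_nt = (45 − 0.5·24) × 20 = 660 mm².
0.6 F_u A_nv = 992.6 kN; 0.6 F_y A_gv = 1108 kN → shear rupture governs the shear term.
R_n = 992.6 + 1.0 × 470 × 660 / 1000 = 1303 kN.
Design strength φR_n = 0.75 × 1303 = 977 kN.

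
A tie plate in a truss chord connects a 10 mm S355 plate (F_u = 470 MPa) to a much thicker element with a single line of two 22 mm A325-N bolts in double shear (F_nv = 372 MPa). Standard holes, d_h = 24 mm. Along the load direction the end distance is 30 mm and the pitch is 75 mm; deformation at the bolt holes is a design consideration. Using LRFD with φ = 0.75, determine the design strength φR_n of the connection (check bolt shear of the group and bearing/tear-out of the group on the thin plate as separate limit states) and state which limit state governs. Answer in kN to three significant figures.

Bolt shear: A_b = π·22²/4 = 380.1 mm²; R_n = 372 × 380.1 × 2 × 2 / 1000 = 565.6 kN → 0.75 × 565.6 = 424 kN.
Bearing (1.2 l_c t F_u ≤ 2.4 d t F_u): upper limit = 2.4·22·10·470 / 1000 = 248.2 kN.
  Edge l_c = 30 − 24/2 = 18 → r_n = 101.5 kN; interior l_c = 75 − 24 = 51 → r_n = 248.2 kN.
  R_n,bearing = 1·101.5 + 1·248.2 = 349.7 kN → 0.75 × 349.7 = 262 kN.
Bearing governs: 262 kN.

262 kN (bearing governs)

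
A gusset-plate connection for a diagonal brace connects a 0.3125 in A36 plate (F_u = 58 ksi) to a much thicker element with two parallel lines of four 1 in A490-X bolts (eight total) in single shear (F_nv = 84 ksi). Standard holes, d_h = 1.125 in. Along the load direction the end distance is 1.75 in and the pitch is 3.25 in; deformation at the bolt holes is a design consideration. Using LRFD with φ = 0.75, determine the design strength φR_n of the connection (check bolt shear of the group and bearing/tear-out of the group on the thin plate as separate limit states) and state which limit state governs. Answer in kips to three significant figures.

Bolt shear: A_b = π·1²/4 = 0.7854 in²; R_n = 84 × 0.7854 × 8 × 1 = 527.8 kips → 0.75 × 527.8 = 396 kips.
Bearing (1.2 l_c t F_u ≤ 2.4 d t F_u): upper limit = 2.4·1·0.3125·58 = 43.5 kips.
  Edge l_c = 1.75 − 1.125/2 = 1.188 → r_n = 25.83 kips; interior l_c = 3.25 − 1.125 = 2.125 → r_n = 43.5 kips.
  R_n,bearing = 2·25.83 + 6·43.5 = 312.7 kips → 0.75 × 312.7 = 234 kips.
Bearing governs: 234 kips.

234 kips (bearing governs)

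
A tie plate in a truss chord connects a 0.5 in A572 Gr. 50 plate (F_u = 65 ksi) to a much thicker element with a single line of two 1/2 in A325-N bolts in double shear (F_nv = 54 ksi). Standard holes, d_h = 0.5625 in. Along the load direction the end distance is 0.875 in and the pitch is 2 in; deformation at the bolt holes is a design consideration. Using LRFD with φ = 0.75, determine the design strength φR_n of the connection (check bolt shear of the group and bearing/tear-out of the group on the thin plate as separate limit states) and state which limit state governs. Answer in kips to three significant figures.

31.8 kips (bolt shear governs)

Bolt shear: A_b = π·0.5²/4 = 0.1963 in²; R_n = 54 × 0.1963 × 2 × 2 = 42.41 kips → 0.75 × 42.41 = 31.8 kips.
Bearing (1.2 l_c t F_u ≤ 2.4 d t F_u): upper limit = 2.4·0.5·0.5·65 = 39 kips.
  Edge l_c = 0.875 − 0.5625/2 = 0.5938 → r_n = 23.16 kips; interior l_c = 2 − 0.5625 = 1.438 → r_n = 39 kips.
  R_n,bearing = 1·23.16 + 1·39 = 62.16 kips → 0.75 × 62.16 = 46.6 kips.
Bolt shear governs: 31.8 kips.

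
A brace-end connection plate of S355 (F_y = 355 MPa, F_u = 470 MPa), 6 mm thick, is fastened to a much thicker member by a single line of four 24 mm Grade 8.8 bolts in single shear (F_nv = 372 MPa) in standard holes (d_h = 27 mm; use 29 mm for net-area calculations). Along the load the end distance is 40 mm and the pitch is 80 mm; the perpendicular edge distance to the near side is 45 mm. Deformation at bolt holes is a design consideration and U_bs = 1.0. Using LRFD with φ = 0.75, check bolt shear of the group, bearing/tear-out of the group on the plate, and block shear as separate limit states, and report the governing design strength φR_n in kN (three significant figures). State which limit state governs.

Bolt shear: A_b = π·24²/4 = 452.4 mm²; R_n = 372 × 452.4 × 4 × 1 / 1000 = 673.2 kN → 0.75 × 673.2 = 505 kN.
Bearing: edge l_c = 26.5, r_n = 89.68 kN; interior l_c = 53, r_n = 162.4 kN; R_n = 89.68 + 3·162.4 = 577 kN → 433 kN.
Block shear: A_gv = 1680, A_nv = 1071, A_nt = 183 mm²; R_n = min(0.6F_uA_nv, 0.6F_yA_gv) + U_bs·F_u·A_nt = 388 kN → 291 kN.
Block shear governs: 291 kN.

291 kN (block shear governs)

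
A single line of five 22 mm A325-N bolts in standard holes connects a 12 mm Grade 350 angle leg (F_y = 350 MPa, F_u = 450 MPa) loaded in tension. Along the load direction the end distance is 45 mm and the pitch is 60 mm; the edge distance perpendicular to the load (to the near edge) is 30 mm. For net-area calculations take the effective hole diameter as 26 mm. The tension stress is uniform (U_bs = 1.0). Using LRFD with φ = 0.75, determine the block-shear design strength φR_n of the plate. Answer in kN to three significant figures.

477 kN

Shear plane L_v = 45 + 4·60 = 285 mm; A_gv = 285 × 12 = 3420 mm².
A_nv = (285 − 4.5·26) × 12 = 2016 mm².
A_nt = (30 − 0.5·26) × 12 = 204 mm².
0.6 F_u A_nv = 544.3 kN; 0.6 F_y A_gv = 718.2 kN → shear rupture governs the shear term.
R_n = 544.3 + 1.0 × 450 × 204 / 1000 = 636.1 kN.
Design strength φR_n = 0.75 × 636.1 = 477 kN.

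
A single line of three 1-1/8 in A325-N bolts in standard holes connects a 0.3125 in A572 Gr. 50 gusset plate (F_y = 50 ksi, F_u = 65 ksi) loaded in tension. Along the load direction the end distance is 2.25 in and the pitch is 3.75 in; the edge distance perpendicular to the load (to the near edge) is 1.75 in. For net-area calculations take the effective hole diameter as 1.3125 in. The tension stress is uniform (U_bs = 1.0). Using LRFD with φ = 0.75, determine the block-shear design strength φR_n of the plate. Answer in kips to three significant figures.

Shear plane L_v = 2.25 + 2·3.75 = 9.75 in; A_gv = 9.75 × 0.3125 = 3.047 in².
A_nv = (9.75 − 2.5·1.3125) × 0.3125 = 2.021 in².
A_nt = (1.75 − 0.5·1.3125) × 0.3125 = 0.3418 in².
0.6 F_u A_nv = 78.84 kips; 0.6 F_y A_gv = 91.41 kips → shear rupture governs the shear term.
R_n = 78.84 + 1.0 × 65 × 0.3418 = 101.1 kips.
Design strength φR_n = 0.75 × 101.1 = 75.8 kips.

75.8 kips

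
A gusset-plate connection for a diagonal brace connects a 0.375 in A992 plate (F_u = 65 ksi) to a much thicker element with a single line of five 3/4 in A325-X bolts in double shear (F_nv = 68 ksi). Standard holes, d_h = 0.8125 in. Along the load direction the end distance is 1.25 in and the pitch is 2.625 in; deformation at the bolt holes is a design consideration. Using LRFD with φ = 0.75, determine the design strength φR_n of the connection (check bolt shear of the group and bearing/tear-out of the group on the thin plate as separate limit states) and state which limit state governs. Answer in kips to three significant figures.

150 kips (bearing governs)

Bolt shear: A_b = π·0.75²/4 = 0.4418 in²; R_n = 68 × 0.4418 × 5 × 2 = 300.4 kips → 0.75 × 300.4 = 225 kips.
Bearing (1.2 l_c t F_u ≤ 2.4 d t F_u): upper limit = 2.4·0.75·0.375·65 = 43.87 kips.
  Edge l_c = 1.25 − 0.8125/2 = 0.8438 → r_n = 24.68 kips; interior l_c = 2.625 − 0.8125 = 1.812 → r_n = 43.87 kips.
  R_n,bearing = 1·24.68 + 4·43.87 = 200.2 kips → 0.75 × 200.2 = 150 kips.
Bearing governs: 150 kips.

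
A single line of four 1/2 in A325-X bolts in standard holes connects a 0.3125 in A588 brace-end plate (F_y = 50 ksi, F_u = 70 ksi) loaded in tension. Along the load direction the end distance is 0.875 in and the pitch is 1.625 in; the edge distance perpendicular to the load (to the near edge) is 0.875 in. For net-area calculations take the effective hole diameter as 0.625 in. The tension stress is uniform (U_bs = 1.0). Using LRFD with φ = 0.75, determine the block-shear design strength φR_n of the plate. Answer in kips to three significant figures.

44.3 kips

Shear plane L_v = 0.875 + 3·1.625 = 5.75 in; A_gv = 5.75 × 0.3125 = 1.797 in².
A_nv = (5.75 − 3.5·0.625) × 0.3125 = 1.113 in².
A_nt = (0.875 − 0.5·0.625) × 0.3125 = 0.1758 in².
0.6 F_u A_nv = 46.76 kips; 0.6 F_y A_gv = 53.91 kips → shear rupture governs the shear term.
R_n = 46.76 + 1.0 × 70 × 0.1758 = 59.06 kips.
Design strength φR_n = 0.75 × 59.06 = 44.3 kips.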